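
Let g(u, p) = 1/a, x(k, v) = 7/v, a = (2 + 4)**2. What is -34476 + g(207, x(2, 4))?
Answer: -1241135/36 ≈ -34476.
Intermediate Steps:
a = 36 (a = 6**2 = 36)
g(u, p) = 1/36
-34476 + g(207, x(2, 4)) = -34476 + 1/36 = -1241135/36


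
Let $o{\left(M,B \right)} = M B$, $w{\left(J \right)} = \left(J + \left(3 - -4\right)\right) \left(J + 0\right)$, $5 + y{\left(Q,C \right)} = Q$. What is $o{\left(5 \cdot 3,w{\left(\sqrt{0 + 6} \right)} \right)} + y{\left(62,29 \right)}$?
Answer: $147 + 105 \sqrt{6} \approx 404.2$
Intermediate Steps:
$y{\left(Q,C \right)} = -5 + Q$
$w{\left(J \right)} = J \left(7 + J\right)$ ($w{\left(J \right)} = \left(J + \left(3 + 4\right)\right) J = \left(J + 7\right) J = \left(7 + J\right) J = J \left(7 + J\right)$)
$o{\left(M,B \right)} = B M$
$o{\left(5 \cdot 3,w{\left(\sqrt{0 + 6} \right)} \right)} + y{\left(62,29 \right)} = \sqrt{0 + 6} \left(7 + \sqrt{0 + 6}\right) 5 \cdot 3 + \left(-5 + 62\right) = \sqrt{6} \left(7 + \sqrt{6}\right) 15 + 57 = 15 \sqrt{6} \left(7 + \sqrt{6}\right) + 57 = 57 + 15 \sqrt{6} \left(7 + \sqrt{6}\right)$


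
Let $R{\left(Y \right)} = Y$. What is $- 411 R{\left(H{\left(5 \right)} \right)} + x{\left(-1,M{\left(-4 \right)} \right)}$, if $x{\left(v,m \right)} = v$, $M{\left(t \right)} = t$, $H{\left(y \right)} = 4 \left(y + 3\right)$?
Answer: $-13153$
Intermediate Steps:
$H{\left(y \right)} = 12 + 4 y$ ($H{\left(y \right)} = 4 \left(3 + y\right) = 12 + 4 y$)
$- 411 R{\left(H{\left(5 \right)} \right)} + x{\left(-1,M{\left(-4 \right)} \right)} = - 411 \left(12 + 4 \cdot 5\right) - 1 = - 411 \left(12 + 20\right) - 1 = \left(-411\right) 32 - 1 = -13152 - 1 = -13153$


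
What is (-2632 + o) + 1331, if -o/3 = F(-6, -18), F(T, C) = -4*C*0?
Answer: -1301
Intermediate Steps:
F(T, C) = 0
o = 0 (o = -3*0 = 0)
(-2632 + o) + 1331 = (-2632 + 0) + 1331 = -2632 + 1331 = -1301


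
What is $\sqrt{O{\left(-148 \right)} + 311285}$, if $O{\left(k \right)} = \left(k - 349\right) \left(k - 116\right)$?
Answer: $\sqrt{442493} \approx 665.2$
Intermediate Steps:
$O{\left(k \right)} = \left(-349 + k\right) \left(-116 + k\right)$
$\sqrt{O{\left(-148 \right)} + 311285} = \sqrt{\left(40484 + \left(-148\right)^{2} - -68820\right) + 311285} = \sqrt{\left(40484 + 21904 + 68820\right) + 311285} = \sqrt{131208 + 311285} = \sqrt{442493}$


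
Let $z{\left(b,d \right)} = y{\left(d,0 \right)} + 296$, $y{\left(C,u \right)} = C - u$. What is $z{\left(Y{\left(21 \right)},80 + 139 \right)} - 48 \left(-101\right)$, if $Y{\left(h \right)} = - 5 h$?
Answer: $5363$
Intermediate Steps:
$z{\left(b,d \right)} = 296 + d$ ($z{\left(b,d \right)} = \left(d - 0\right) + 296 = \left(d + 0\right) + 296 = d + 296 = 296 + d$)
$z{\left(Y{\left(21 \right)},80 + 139 \right)} - 48 \left(-101\right) = \left(296 + \left(80 + 139\right)\right) - 48 \left(-101\right) = \left(296 + 219\right) - -4848 = 515 + 4848 = 5363$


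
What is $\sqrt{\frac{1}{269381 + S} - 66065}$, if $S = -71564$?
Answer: $\frac{2 i \sqrt{646306718458242}}{197817} \approx 257.03 i$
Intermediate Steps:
$\sqrt{\frac{1}{269381 + S} - 66065} = \sqrt{\frac{1}{269381 - 71564} - 66065} = \sqrt{\frac{1}{197817} - 66065} = \sqrt{- \frac{13068780104}{197817}} = \frac{2 i \sqrt{646306718458242}}{197817}$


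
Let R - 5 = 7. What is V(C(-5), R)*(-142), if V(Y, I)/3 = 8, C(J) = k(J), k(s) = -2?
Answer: -3408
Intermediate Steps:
R = 12 (R = 5 + 7 = 12)
C(J) = -2
V(Y, I) = 24 (V(Y, I) = 3*8 = 24)
V(C(-5), R)*(-142) = 24*(-142) = -3408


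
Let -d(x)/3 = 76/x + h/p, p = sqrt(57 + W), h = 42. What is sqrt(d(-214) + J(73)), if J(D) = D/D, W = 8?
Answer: sqrt(99908575 - 93767310*sqrt(65))/6955 ≈ 3.6828*I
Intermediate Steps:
p = sqrt(65) (p = sqrt(57 + 8) = sqrt(65) ≈ 8.0623)
J(D) = 1
d(x) = -228/x - 126*sqrt(65)/65 (d(x) = -3*(76/x + 42/(sqrt(65))) = -3*(76/x + 42*(sqrt(65)/65)) = -3*(76/x + 42*sqrt(65)/65) = -228/x - 126*sqrt(65)/65)
sqrt(d(-214) + J(73)) = sqrt((-228/(-214) - 126*sqrt(65)/65) + 1) = sqrt((-228*(-1/214) - 126*sqrt(65)/65) + 1) = sqrt((114/107 - 126*sqrt(65)/65) + 1) = sqrt(221/107 - 126*sqrt(65)/65)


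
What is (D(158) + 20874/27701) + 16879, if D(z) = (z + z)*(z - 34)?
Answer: 1553022037/27701 ≈ 56064.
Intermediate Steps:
D(z) = 2*z*(-34 + z) (D(z) = (2*z)*(-34 + z) = 2*z*(-34 + z))
(D(158) + 20874/27701) + 16879 = (2*158*(-34 + 158) + 20874/27701) + 16879 = (2*158*124 + 20874*(1/27701)) + 16879 = (39184 + 20874/27701) + 16879 = 1085456858/27701 + 16879 = 1553022037/27701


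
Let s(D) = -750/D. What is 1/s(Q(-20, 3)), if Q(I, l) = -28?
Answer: 14/375 ≈ 0.037333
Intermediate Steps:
1/s(Q(-20, 3)) = 1/(-750/(-28)) = 1/(-750*(-1/28)) = 1/(375/14) = 14/375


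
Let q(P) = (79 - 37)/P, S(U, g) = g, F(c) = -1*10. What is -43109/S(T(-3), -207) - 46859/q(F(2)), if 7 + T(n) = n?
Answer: 16468118/1449 ≈ 11365.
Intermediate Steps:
T(n) = -7 + n
F(c) = -10
q(P) = 42/P
-43109/S(T(-3), -207) - 46859/q(F(2)) = -43109/(-207) - 46859/(42/(-10)) = -43109*(-1/207) - 46859/(42*(-1/10)) = 43109/207 - 46859/(-21/5) = 43109/207 - 46859*(-5/21) = 43109/207 + 234295/21 = 16468118/1449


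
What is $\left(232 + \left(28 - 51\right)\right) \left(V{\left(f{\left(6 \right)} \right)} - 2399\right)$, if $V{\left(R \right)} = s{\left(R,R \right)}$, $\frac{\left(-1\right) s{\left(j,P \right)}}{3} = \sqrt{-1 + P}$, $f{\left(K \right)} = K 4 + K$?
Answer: $-501391 - 627 \sqrt{29} \approx -5.0477 \cdot 10^{5}$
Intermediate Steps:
$f{\left(K \right)} = 5 K$ ($f{\left(K \right)} = 4 K + K = 5 K$)
$s{\left(j,P \right)} = - 3 \sqrt{-1 + P}$
$V{\left(R \right)} = - 3 \sqrt{-1 + R}$
$\left(232 + \left(28 - 51\right)\right) \left(V{\left(f{\left(6 \right)} \right)} - 2399\right) = \left(232 + \left(28 - 51\right)\right) \left(- 3 \sqrt{-1 + 5 \cdot 6} - 2399\right) = \left(232 + \left(28 - 51\right)\right) \left(- 3 \sqrt{-1 + 30} - 2399\right) = \left(232 - 23\right) \left(- 3 \sqrt{29} - 2399\right) = 209 \left(-2399 - 3 \sqrt{29}\right) = -501391 - 627 \sqrt{29}$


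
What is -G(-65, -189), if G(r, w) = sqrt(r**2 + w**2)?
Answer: -sqrt(39946) ≈ -199.86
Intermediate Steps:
-G(-65, -189) = -sqrt((-65)**2 + (-189)**2) = -sqrt(4225 + 35721) = -sqrt(39946)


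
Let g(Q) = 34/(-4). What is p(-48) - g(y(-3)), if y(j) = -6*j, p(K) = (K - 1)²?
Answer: 4819/2 ≈ 2409.5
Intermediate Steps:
p(K) = (-1 + K)²
g(Q) = -17/2 (g(Q) = 34*(-¼) = -17/2)
p(-48) - g(y(-3)) = (-1 - 48)² - 1*(-17/2) = (-49)² + 17/2 = 2401 + 17/2 = 4819/2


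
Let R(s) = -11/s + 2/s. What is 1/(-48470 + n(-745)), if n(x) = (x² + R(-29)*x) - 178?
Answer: 29/14678228 ≈ 1.9757e-6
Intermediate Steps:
R(s) = -9/s
n(x) = -178 + x² + 9*x/29 (n(x) = (x² + (-9/(-29))*x) - 178 = (x² + (-9*(-1/29))*x) - 178 = (x² + 9*x/29) - 178 = -178 + x² + 9*x/29)
1/(-48470 + n(-745)) = 1/(-48470 + (-178 + (-745)² + (9/29)*(-745))) = 1/(-48470 + (-178 + 555025 - 6705/29)) = 1/(-48470 + 16083858/29) = 1/(14678228/29) = 29/14678228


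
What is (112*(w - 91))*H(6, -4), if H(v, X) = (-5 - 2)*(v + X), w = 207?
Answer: -181888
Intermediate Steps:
H(v, X) = -7*X - 7*v (H(v, X) = -7*(X + v) = -7*X - 7*v)
(112*(w - 91))*H(6, -4) = (112*(207 - 91))*(-7*(-4) - 7*6) = (112*116)*(28 - 42) = 12992*(-14) = -181888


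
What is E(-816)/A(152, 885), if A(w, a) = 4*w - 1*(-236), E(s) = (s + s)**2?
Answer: 665856/211 ≈ 3155.7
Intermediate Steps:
E(s) = 4*s**2 (E(s) = (2*s)**2 = 4*s**2)
A(w, a) = 236 + 4*w (A(w, a) = 4*w + 236 = 236 + 4*w)
E(-816)/A(152, 885) = (4*(-816)**2)/(236 + 4*152) = (4*665856)/(236 + 608) = 2663424/844 = 2663424*(1/844) = 665856/211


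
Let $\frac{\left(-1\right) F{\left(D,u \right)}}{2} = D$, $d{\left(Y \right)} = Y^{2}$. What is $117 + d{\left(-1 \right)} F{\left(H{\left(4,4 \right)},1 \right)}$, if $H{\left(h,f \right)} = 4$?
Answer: $109$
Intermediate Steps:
$F{\left(D,u \right)} = - 2 D$
$117 + d{\left(-1 \right)} F{\left(H{\left(4,4 \right)},1 \right)} = 117 + \left(-1\right)^{2} \left(\left(-2\right) 4\right) = 117 + 1 \left(-8\right) = 117 - 8 = 109$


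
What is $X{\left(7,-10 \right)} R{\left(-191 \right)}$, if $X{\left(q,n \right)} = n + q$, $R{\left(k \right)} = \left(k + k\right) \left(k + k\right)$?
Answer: $-437772$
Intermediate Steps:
$R{\left(k \right)} = 4 k^{2}$ ($R{\left(k \right)} = 2 k 2 k = 4 k^{2}$)
$X{\left(7,-10 \right)} R{\left(-191 \right)} = \left(-10 + 7\right) 4 \left(-191\right)^{2} = - 3 \cdot 4 \cdot 36481 = \left(-3\right) 145924 = -437772$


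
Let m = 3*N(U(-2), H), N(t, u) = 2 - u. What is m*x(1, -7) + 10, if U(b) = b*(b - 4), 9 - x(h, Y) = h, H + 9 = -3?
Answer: 346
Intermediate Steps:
H = -12 (H = -9 - 3 = -12)
x(h, Y) = 9 - h
U(b) = b*(-4 + b)
m = 42 (m = 3*(2 - 1*(-12)) = 3*(2 + 12) = 3*14 = 42)
m*x(1, -7) + 10 = 42*(9 - 1*1) + 10 = 42*(9 - 1) + 10 = 42*8 + 10 = 336 + 10 = 346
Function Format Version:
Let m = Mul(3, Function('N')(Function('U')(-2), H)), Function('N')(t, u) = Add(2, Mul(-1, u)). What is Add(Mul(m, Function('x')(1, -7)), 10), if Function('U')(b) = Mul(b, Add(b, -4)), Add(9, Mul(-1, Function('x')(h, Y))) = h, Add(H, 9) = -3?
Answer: 346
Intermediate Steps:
H = -12 (H = Add(-9, -3) = -12)
Function('x')(h, Y) = Add(9, Mul(-1, h))
Function('U')(b) = Mul(b, Add(-4, b))
m = 42 (m = Mul(3, Add(2, Mul(-1, -12))) = Mul(3, Add(2, 12)) = Mul(3, 14) = 42)
Add(Mul(m, Function('x')(1, -7)), 10) = Add(Mul(42, Add(9, Mul(-1, 1))), 10) = Add(Mul(42, Add(9, -1)), 10) = Add(Mul(42, 8), 10) = Add(336, 10) = 346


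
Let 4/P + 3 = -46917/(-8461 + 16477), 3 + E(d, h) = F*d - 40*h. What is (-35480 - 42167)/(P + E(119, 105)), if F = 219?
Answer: -1836739785/517040302 ≈ -3.5524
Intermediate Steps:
E(d, h) = -3 - 40*h + 219*d (E(d, h) = -3 + (219*d - 40*h) = -3 + (-40*h + 219*d) = -3 - 40*h + 219*d)
P = -10688/23655 (P = 4/(-3 - 46917/(-8461 + 16477)) = 4/(-3 - 46917/8016) = 4/(-3 - 46917*1/8016) = 4/(-3 - 15639/2672) = 4/(-23655/2672) = 4*(-2672/23655) = -10688/23655 ≈ -0.45183)
(-35480 - 42167)/(P + E(119, 105)) = (-35480 - 42167)/(-10688/23655 + (-3 - 40*105 + 219*119)) = -77647/(-10688/23655 + (-3 - 4200 + 26061)) = -77647/(-10688/23655 + 21858) = -77647/517040302/23655 = -77647*23655/517040302 = -1836739785/517040302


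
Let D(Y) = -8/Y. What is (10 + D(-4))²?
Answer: 144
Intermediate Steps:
(10 + D(-4))² = (10 - 8/(-4))² = (10 - 8*(-¼))² = (10 + 2)² = 12² = 144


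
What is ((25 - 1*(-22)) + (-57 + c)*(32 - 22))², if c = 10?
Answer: 178929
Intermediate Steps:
((25 - 1*(-22)) + (-57 + c)*(32 - 22))² = ((25 - 1*(-22)) + (-57 + 10)*(32 - 22))² = ((25 + 22) - 47*10)² = (47 - 470)² = (-423)² = 178929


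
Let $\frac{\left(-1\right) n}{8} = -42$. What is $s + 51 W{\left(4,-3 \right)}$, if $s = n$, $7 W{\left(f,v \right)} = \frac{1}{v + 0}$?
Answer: $\frac{2335}{7} \approx 333.57$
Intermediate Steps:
$n = 336$ ($n = \left(-8\right) \left(-42\right) = 336$)
$W{\left(f,v \right)} = \frac{1}{7 v}$ ($W{\left(f,v \right)} = \frac{1}{7 \left(v + 0\right)} = \frac{1}{7 v}$)
$s = 336$
$s + 51 W{\left(4,-3 \right)} = 336 + 51 \frac{1}{7 \left(-3\right)} = 336 + 51 \cdot \frac{1}{7} \left(- \frac{1}{3}\right) = 336 + 51 \left(- \frac{1}{21}\right) = 336 - \frac{17}{7} = \frac{2335}{7}$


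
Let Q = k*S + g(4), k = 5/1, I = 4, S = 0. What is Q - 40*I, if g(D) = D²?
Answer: -144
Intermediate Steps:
k = 5 (k = 5*1 = 5)
Q = 16 (Q = 5*0 + 4² = 0 + 16 = 16)
Q - 40*I = 16 - 40*4 = 16 - 160 = -144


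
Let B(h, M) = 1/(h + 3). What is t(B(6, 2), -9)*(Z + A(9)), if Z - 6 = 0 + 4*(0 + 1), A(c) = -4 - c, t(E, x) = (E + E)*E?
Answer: -2/27 ≈ -0.074074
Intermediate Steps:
B(h, M) = 1/(3 + h)
t(E, x) = 2*E² (t(E, x) = (2*E)*E = 2*E²)
Z = 10 (Z = 6 + (0 + 4*(0 + 1)) = 6 + (0 + 4*1) = 6 + (0 + 4) = 6 + 4 = 10)
t(B(6, 2), -9)*(Z + A(9)) = (2*(1/(3 + 6))²)*(10 + (-4 - 1*9)) = (2*(1/9)²)*(10 + (-4 - 9)) = (2*(⅑)²)*(10 - 13) = (2*(1/81))*(-3) = (2/81)*(-3) = -2/27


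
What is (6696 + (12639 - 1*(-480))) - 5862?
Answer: 13953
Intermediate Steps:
(6696 + (12639 - 1*(-480))) - 5862 = (6696 + (12639 + 480)) - 5862 = (6696 + 13119) - 5862 = 19815 - 5862 = 13953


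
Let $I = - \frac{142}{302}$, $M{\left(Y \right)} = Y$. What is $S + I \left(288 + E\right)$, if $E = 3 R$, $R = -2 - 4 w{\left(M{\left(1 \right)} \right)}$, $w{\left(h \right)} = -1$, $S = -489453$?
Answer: $- \frac{73928277}{151} \approx -4.8959 \cdot 10^{5}$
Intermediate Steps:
$I = - \frac{71}{151}$ ($I = \left(-142\right) \frac{1}{302} = - \frac{71}{151} \approx -0.4702$)
$R = 2$ ($R = -2 - -4 = -2 + 4 = 2$)
$E = 6$ ($E = 3 \cdot 2 = 6$)
$S + I \left(288 + E\right) = -489453 - \frac{71 \left(288 + 6\right)}{151} = -489453 - \frac{20874}{151} = - \frac{73928277}{151}$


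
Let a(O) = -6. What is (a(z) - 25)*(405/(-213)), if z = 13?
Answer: 4185/71 ≈ 58.944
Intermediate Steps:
(a(z) - 25)*(405/(-213)) = (-6 - 25)*(405/(-213)) = -12555*(-1)/213 = -31*(-135/71) = 4185/71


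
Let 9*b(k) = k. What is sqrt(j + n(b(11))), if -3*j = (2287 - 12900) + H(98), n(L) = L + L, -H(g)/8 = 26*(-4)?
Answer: sqrt(29365)/3 ≈ 57.121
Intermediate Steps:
H(g) = 832 (H(g) = -208*(-4) = -8*(-104) = 832)
b(k) = k/9
n(L) = 2*L
j = 9781/3 (j = -((2287 - 12900) + 832)/3 = -(-10613 + 832)/3 = -1/3*(-9781) = 9781/3 ≈ 3260.3)
sqrt(j + n(b(11))) = sqrt(9781/3 + 2*((1/9)*11)) = sqrt(9781/3 + 2*(11/9)) = sqrt(9781/3 + 22/9) = sqrt(29365/9) = sqrt(29365)/3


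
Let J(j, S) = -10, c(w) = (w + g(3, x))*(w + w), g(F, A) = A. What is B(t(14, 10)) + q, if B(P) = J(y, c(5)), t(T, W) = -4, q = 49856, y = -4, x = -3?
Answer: 49846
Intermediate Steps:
c(w) = 2*w*(-3 + w) (c(w) = (w - 3)*(w + w) = (-3 + w)*(2*w) = 2*w*(-3 + w))
B(P) = -10
B(t(14, 10)) + q = -10 + 49856 = 49846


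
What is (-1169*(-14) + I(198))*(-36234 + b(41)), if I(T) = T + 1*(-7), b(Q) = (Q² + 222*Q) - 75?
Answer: -422633982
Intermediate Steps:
b(Q) = -75 + Q² + 222*Q
I(T) = -7 + T (I(T) = T - 7 = -7 + T)
(-1169*(-14) + I(198))*(-36234 + b(41)) = (-1169*(-14) + (-7 + 198))*(-36234 + (-75 + 41² + 222*41)) = (16366 + 191)*(-36234 + (-75 + 1681 + 9102)) = 16557*(-36234 + 10708) = 16557*(-25526) = -422633982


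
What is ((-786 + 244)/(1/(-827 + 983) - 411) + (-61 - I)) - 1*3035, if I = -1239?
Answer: -118977003/64115 ≈ -1855.7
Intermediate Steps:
((-786 + 244)/(1/(-827 + 983) - 411) + (-61 - I)) - 1*3035 = ((-786 + 244)/(1/(-827 + 983) - 411) + (-61 - 1*(-1239))) - 1*3035 = (-542/(1/156 - 411) + (-61 + 1239)) - 3035 = (-542/(1/156 - 411) + 1178) - 3035 = (-542/(-64115/156) + 1178) - 3035 = (-542*(-156/64115) + 1178) - 3035 = (84552/64115 + 1178) - 3035 = 75612022/64115 - 3035 = -118977003/64115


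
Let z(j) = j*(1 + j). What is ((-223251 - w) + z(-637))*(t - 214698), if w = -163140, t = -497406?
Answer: -245690834184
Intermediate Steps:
((-223251 - w) + z(-637))*(t - 214698) = ((-223251 - 1*(-163140)) - 637*(1 - 637))*(-497406 - 214698) = ((-223251 + 163140) - 637*(-636))*(-712104) = (-60111 + 405132)*(-712104) = 345021*(-712104) = -245690834184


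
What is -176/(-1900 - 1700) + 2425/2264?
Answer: 570529/509400 ≈ 1.1200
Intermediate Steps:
-176/(-1900 - 1700) + 2425/2264 = -176/(-3600) + 2425*(1/2264) = -176*(-1/3600) + 2425/2264 = 11/225 + 2425/2264 = 570529/509400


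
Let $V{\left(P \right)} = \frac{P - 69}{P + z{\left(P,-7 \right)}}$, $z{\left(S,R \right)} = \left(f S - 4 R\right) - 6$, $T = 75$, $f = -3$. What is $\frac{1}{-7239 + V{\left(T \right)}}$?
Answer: $- \frac{64}{463299} \approx -0.00013814$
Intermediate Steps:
$z{\left(S,R \right)} = -6 - 4 R - 3 S$ ($z{\left(S,R \right)} = \left(- 3 S - 4 R\right) - 6 = \left(- 4 R - 3 S\right) - 6 = -6 - 4 R - 3 S$)
$V{\left(P \right)} = \frac{-69 + P}{22 - 2 P}$ ($V{\left(P \right)} = \frac{P - 69}{P - \left(-22 + 3 P\right)} = \frac{-69 + P}{P - \left(-22 + 3 P\right)} = \frac{-69 + P}{22 - 2 P}$)
$\frac{1}{-7239 + V{\left(T \right)}} = \frac{1}{-7239 + \frac{-69 + 75}{2 \left(11 - 75\right)}} = \frac{1}{-7239 + \frac{1}{2} \frac{1}{11 - 75} \cdot 6} = \frac{1}{-7239 + \frac{1}{2} \frac{1}{-64} \cdot 6} = \frac{1}{-7239 + \frac{1}{2} \left(- \frac{1}{64}\right) 6} = \frac{1}{-7239 - \frac{3}{64}} = \frac{1}{- \frac{463299}{64}} = - \frac{64}{463299}$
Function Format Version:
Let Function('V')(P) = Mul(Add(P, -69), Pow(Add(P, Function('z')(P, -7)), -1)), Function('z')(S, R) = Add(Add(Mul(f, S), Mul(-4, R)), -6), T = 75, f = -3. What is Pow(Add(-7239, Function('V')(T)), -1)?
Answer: Rational(-64, 463299) ≈ -0.00013814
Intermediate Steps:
Function('z')(S, R) = Add(-6, Mul(-4, R), Mul(-3, S)) (Function('z')(S, R) = Add(Add(Mul(-3, S), Mul(-4, R)), -6) = Add(Add(Mul(-4, R), Mul(-3, S)), -6) = Add(-6, Mul(-4, R), Mul(-3, S)))
Function('V')(P) = Mul(Pow(Add(22, Mul(-2, P)), -1), Add(-69, P)) (Function('V')(P) = Mul(Add(P, -69), Pow(Add(P, Add(-6, Mul(-4, -7), Mul(-3, P))), -1)) = Mul(Add(-69, P), Pow(Add(P, Add(-6, 28, Mul(-3, P))), -1)) = Mul(Add(-69, P), Pow(Add(P, Add(22, Mul(-3, P))), -1)) = Mul(Add(-69, P), Pow(Add(22, Mul(-2, P)), -1)) = Mul(Pow(Add(22, Mul(-2, P)), -1), Add(-69, P)))
Pow(Add(-7239, Function('V')(T)), -1) = Pow(Add(-7239, Mul(Rational(1, 2), Pow(Add(11, Mul(-1, 75)), -1), Add(-69, 75))), -1) = Pow(Add(-7239, Mul(Rational(1, 2), Pow(Add(11, -75), -1), 6)), -1) = Pow(Add(-7239, Mul(Rational(1, 2), Pow(-64, -1), 6)), -1) = Pow(Add(-7239, Mul(Rational(1, 2), Rational(-1, 64), 6)), -1) = Pow(Add(-7239, Rational(-3, 64)), -1) = Pow(Rational(-463299, 64), -1) = Rational(-64, 463299)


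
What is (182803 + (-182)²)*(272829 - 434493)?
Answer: -34907622528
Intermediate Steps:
(182803 + (-182)²)*(272829 - 434493) = (182803 + 33124)*(-161664) = 215927*(-161664) = -34907622528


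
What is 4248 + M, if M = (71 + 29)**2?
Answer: 14248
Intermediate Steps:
M = 10000 (M = 100**2 = 10000)
4248 + M = 4248 + 10000 = 14248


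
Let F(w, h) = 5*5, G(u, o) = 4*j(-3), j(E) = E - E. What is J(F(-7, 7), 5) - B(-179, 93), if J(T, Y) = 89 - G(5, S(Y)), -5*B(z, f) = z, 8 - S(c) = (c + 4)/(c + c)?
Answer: 266/5 ≈ 53.200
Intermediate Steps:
S(c) = 8 - (4 + c)/(2*c) (S(c) = 8 - (c + 4)/(c + c) = 8 - (4 + c)/(2*c))
j(E) = 0
G(u, o) = 0 (G(u, o) = 4*0 = 0)
B(z, f) = -z/5
F(w, h) = 25
J(T, Y) = 89 (J(T, Y) = 89 - 1*0 = 89 + 0 = 89)
J(F(-7, 7), 5) - B(-179, 93) = 89 - (-1)*(-179)/5 = 89 - 1*179/5 = 89 - 179/5 = 266/5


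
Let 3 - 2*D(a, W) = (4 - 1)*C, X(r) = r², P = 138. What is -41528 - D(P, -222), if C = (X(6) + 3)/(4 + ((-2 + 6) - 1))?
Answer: -290648/7 ≈ -41521.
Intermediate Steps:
C = 39/7 (C = (6² + 3)/(4 + ((-2 + 6) - 1)) = (36 + 3)/(4 + (4 - 1)) = 39/(4 + 3) = 39/7 ≈ 5.5714)
D(a, W) = -48/7 (D(a, W) = 3/2 - (4 - 1)*39/(2*7) = 3/2 - 3*39/(2*7) = 3/2 - ½*117/7 = 3/2 - 117/14 = -48/7)
-41528 - D(P, -222) = -41528 - 1*(-48/7) = -41528 + 48/7 = -290648/7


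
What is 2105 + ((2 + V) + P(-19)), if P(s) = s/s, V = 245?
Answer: 2353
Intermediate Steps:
P(s) = 1
2105 + ((2 + V) + P(-19)) = 2105 + ((2 + 245) + 1) = 2105 + (247 + 1) = 2105 + 248 = 2353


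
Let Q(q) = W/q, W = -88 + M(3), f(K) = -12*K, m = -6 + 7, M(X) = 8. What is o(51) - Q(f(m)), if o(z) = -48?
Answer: -164/3 ≈ -54.667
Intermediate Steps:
m = 1
W = -80 (W = -88 + 8 = -80)
Q(q) = -80/q
o(51) - Q(f(m)) = -48 - (-80)/((-12*1)) = -48 - (-80)/(-12) = -48 - (-80)*(-1)/12 = -48 - 1*20/3 = -48 - 20/3 = -164/3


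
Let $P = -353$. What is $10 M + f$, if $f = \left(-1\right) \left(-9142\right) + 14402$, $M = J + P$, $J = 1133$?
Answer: $31344$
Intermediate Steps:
$M = 780$ ($M = 1133 - 353 = 780$)
$f = 23544$ ($f = 9142 + 14402 = 23544$)
$10 M + f = 10 \cdot 780 + 23544 = 7800 + 23544 = 31344$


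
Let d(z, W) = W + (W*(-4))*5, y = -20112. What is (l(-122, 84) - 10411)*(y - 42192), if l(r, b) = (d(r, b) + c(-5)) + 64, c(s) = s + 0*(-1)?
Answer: 744408192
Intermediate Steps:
c(s) = s (c(s) = s + 0 = s)
d(z, W) = -19*W (d(z, W) = W - 4*W*5 = W - 20*W = -19*W)
l(r, b) = 59 - 19*b (l(r, b) = (-19*b - 5) + 64 = (-5 - 19*b) + 64 = 59 - 19*b)
(l(-122, 84) - 10411)*(y - 42192) = ((59 - 19*84) - 10411)*(-20112 - 42192) = ((59 - 1596) - 10411)*(-62304) = (-1537 - 10411)*(-62304) = -11948*(-62304) = 744408192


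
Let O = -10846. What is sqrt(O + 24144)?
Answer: sqrt(13298) ≈ 115.32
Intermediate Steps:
sqrt(O + 24144) = sqrt(-10846 + 24144) = sqrt(13298)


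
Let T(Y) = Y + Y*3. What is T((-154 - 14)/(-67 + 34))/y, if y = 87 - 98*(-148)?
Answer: 224/160501 ≈ 0.0013956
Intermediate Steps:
y = 14591 (y = 87 + 14504 = 14591)
T(Y) = 4*Y (T(Y) = Y + 3*Y = 4*Y)
T((-154 - 14)/(-67 + 34))/y = (4*((-154 - 14)/(-67 + 34)))/14591 = (4*(-168/(-33)))*(1/14591) = (4*(-168*(-1/33)))*(1/14591) = (4*(56/11))*(1/14591) = (224/11)*(1/14591) = 224/160501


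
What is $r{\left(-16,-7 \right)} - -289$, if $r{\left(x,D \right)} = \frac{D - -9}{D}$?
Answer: $\frac{2021}{7} \approx 288.71$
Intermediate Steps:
$r{\left(x,D \right)} = \frac{9 + D}{D}$ ($r{\left(x,D \right)} = \frac{D + 9}{D} = \frac{9 + D}{D}$)
$r{\left(-16,-7 \right)} - -289 = \frac{9 - 7}{-7} - -289 = \left(- \frac{1}{7}\right) 2 + 289 = - \frac{2}{7} + 289 = \frac{2021}{7}$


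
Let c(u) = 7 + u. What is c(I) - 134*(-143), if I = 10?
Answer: 19179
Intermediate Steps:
c(I) - 134*(-143) = (7 + 10) - 134*(-143) = 17 + 19162 = 19179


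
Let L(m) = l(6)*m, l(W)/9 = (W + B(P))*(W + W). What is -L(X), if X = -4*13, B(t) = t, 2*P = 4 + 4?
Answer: 56160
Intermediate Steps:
P = 4 (P = (4 + 4)/2 = (½)*8 = 4)
l(W) = 18*W*(4 + W) (l(W) = 9*((W + 4)*(W + W)) = 9*((4 + W)*(2*W)) = 9*(2*W*(4 + W)) = 18*W*(4 + W))
X = -52
L(m) = 1080*m (L(m) = (18*6*(4 + 6))*m = (18*6*10)*m = 1080*m)
-L(X) = -1080*(-52) = -1*(-56160) = 56160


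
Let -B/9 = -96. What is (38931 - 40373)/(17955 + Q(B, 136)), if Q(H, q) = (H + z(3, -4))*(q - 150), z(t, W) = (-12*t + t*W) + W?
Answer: -206/941 ≈ -0.21892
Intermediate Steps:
B = 864 (B = -9*(-96) = 864)
z(t, W) = W - 12*t + W*t (z(t, W) = (-12*t + W*t) + W = W - 12*t + W*t)
Q(H, q) = (-150 + q)*(-52 + H) (Q(H, q) = (H + (-4 - 12*3 - 4*3))*(q - 150) = (H + (-4 - 36 - 12))*(-150 + q) = (H - 52)*(-150 + q) = (-52 + H)*(-150 + q) = (-150 + q)*(-52 + H))
(38931 - 40373)/(17955 + Q(B, 136)) = (38931 - 40373)/(17955 + (7800 - 150*864 - 52*136 + 864*136)) = -1442/(17955 + (7800 - 129600 - 7072 + 117504)) = -1442/(17955 - 11368) = -1442/6587 = -1442*1/6587 = -206/941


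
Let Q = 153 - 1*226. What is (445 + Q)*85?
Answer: 31620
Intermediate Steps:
Q = -73 (Q = 153 - 226 = -73)
(445 + Q)*85 = (445 - 73)*85 = 372*85 = 31620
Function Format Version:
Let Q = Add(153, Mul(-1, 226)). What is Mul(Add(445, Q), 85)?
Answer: 31620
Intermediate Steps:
Q = -73 (Q = Add(153, -226) = -73)
Mul(Add(445, Q), 85) = Mul(Add(445, -73), 85) = Mul(372, 85) = 31620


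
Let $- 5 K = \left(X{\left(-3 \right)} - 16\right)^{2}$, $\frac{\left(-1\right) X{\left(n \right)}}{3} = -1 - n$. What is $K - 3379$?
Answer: $- \frac{17379}{5} \approx -3475.8$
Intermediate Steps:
$X{\left(n \right)} = 3 + 3 n$ ($X{\left(n \right)} = - 3 \left(-1 - n\right) = 3 + 3 n$)
$K = - \frac{484}{5}$ ($K = - \frac{\left(\left(3 + 3 \left(-3\right)\right) - 16\right)^{2}}{5} = - \frac{\left(\left(3 - 9\right) - 16\right)^{2}}{5} = - \frac{\left(-6 - 16\right)^{2}}{5} = - \frac{\left(-22\right)^{2}}{5} = \left(- \frac{1}{5}\right) 484 = - \frac{484}{5} \approx -96.8$)
$K - 3379 = - \frac{484}{5} - 3379 = - \frac{17379}{5}$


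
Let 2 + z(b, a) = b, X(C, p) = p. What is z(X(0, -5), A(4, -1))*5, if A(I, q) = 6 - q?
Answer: -35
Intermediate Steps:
z(b, a) = -2 + b
z(X(0, -5), A(4, -1))*5 = (-2 - 5)*5 = -7*5 = -35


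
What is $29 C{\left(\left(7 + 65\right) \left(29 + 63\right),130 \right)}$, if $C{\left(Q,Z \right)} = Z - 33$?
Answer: $2813$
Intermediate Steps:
$C{\left(Q,Z \right)} = -33 + Z$
$29 C{\left(\left(7 + 65\right) \left(29 + 63\right),130 \right)} = 29 \left(-33 + 130\right) = 29 \cdot 97 = 2813$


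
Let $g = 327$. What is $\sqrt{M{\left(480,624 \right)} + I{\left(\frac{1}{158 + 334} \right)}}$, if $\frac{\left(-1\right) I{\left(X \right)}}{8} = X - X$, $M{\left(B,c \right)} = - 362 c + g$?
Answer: $i \sqrt{225561} \approx 474.93 i$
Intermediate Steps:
$M{\left(B,c \right)} = 327 - 362 c$ ($M{\left(B,c \right)} = - 362 c + 327 = 327 - 362 c$)
$I{\left(X \right)} = 0$ ($I{\left(X \right)} = - 8 \left(X - X\right) = \left(-8\right) 0 = 0$)
$\sqrt{M{\left(480,624 \right)} + I{\left(\frac{1}{158 + 334} \right)}} = \sqrt{\left(327 - 225888\right) + 0} = \sqrt{-225561 + 0} = \sqrt{-225561} = i \sqrt{225561}$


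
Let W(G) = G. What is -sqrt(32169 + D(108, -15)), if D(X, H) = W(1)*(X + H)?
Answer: -sqrt(32262) ≈ -179.62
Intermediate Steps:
D(X, H) = H + X (D(X, H) = 1*(X + H) = 1*(H + X) = H + X)
-sqrt(32169 + D(108, -15)) = -sqrt(32169 + (-15 + 108)) = -sqrt(32169 + 93) = -sqrt(32262)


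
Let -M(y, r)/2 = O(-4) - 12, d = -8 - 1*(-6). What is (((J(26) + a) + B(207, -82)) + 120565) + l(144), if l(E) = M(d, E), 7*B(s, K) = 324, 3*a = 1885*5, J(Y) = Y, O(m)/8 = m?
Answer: 2601206/21 ≈ 1.2387e+5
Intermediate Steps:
d = -2 (d = -8 + 6 = -2)
O(m) = 8*m
M(y, r) = 88 (M(y, r) = -2*(8*(-4) - 12) = -2*(-32 - 12) = -2*(-44) = 88)
a = 9425/3 (a = (1885*5)/3 = (1/3)*9425 = 9425/3 ≈ 3141.7)
B(s, K) = 324/7 (B(s, K) = (1/7)*324 = 324/7)
l(E) = 88
(((J(26) + a) + B(207, -82)) + 120565) + l(144) = (((26 + 9425/3) + 324/7) + 120565) + 88 = ((9503/3 + 324/7) + 120565) + 88 = (67493/21 + 120565) + 88 = 2599358/21 + 88 = 2601206/21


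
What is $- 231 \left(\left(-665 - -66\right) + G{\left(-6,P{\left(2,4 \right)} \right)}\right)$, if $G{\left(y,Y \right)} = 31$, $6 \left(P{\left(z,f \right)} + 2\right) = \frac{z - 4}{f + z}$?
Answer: $131208$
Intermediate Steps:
$P{\left(z,f \right)} = -2 + \frac{-4 + z}{6 \left(f + z\right)}$ ($P{\left(z,f \right)} = -2 + \frac{\left(z - 4\right) \frac{1}{f + z}}{6} = -2 + \frac{\left(-4 + z\right) \frac{1}{f + z}}{6} = -2 + \frac{\frac{1}{f + z} \left(-4 + z\right)}{6} = -2 + \frac{-4 + z}{6 \left(f + z\right)}$)
$- 231 \left(\left(-665 - -66\right) + G{\left(-6,P{\left(2,4 \right)} \right)}\right) = - 231 \left(\left(-665 - -66\right) + 31\right) = - 231 \left(\left(-665 + 66\right) + 31\right) = - 231 \left(-599 + 31\right) = \left(-231\right) \left(-568\right) = 131208$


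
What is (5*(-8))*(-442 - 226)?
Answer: 26720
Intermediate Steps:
(5*(-8))*(-442 - 226) = -40*(-668) = 26720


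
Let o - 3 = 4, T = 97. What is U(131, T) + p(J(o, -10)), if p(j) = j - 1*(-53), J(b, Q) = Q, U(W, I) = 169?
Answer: 212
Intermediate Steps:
o = 7 (o = 3 + 4 = 7)
p(j) = 53 + j (p(j) = j + 53 = 53 + j)
U(131, T) + p(J(o, -10)) = 169 + (53 - 10) = 169 + 43 = 212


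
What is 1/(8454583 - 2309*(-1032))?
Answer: 1/10837471 ≈ 9.2272e-8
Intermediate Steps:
1/(8454583 - 2309*(-1032)) = 1/(8454583 + 2382888) = 1/10837471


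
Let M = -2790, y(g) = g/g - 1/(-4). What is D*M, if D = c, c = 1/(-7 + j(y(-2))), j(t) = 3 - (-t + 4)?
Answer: 1240/3 ≈ 413.33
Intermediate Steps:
y(g) = 5/4 (y(g) = 1 - 1*(-1/4) = 1 + 1/4 = 5/4)
j(t) = -1 + t (j(t) = 3 - (4 - t) = 3 + (-4 + t) = -1 + t)
c = -4/27 (c = 1/(-7 + (-1 + 5/4)) = 1/(-7 + 1/4) = 1/(-27/4) = -4/27 ≈ -0.14815)
D = -4/27 ≈ -0.14815
D*M = -4/27*(-2790) = 1240/3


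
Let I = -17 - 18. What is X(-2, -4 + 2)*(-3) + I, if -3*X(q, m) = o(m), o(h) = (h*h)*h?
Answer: -43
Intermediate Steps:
o(h) = h**3 (o(h) = h**2*h = h**3)
X(q, m) = -m**3/3
I = -35
X(-2, -4 + 2)*(-3) + I = -(-4 + 2)**3/3*(-3) - 35 = -1/3*(-2)**3*(-3) - 35 = -1/3*(-8)*(-3) - 35 = (8/3)*(-3) - 35 = -8 - 35 = -43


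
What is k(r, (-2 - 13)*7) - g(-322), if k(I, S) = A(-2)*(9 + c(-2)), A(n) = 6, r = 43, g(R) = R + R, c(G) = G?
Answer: 686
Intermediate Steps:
g(R) = 2*R
k(I, S) = 42 (k(I, S) = 6*(9 - 2) = 6*7 = 42)
k(r, (-2 - 13)*7) - g(-322) = 42 - 2*(-322) = 42 - 1*(-644) = 42 + 644 = 686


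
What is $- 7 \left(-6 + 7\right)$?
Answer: $-7$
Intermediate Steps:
$- 7 \left(-6 + 7\right) = \left(-7\right) 1 = -7$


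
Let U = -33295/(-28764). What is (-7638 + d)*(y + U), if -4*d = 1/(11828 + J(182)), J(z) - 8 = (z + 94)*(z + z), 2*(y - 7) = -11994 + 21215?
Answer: -91162124499355013/2584157760 ≈ -3.5277e+7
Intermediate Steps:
y = 9235/2 (y = 7 + (-11994 + 21215)/2 = 7 + (1/2)*9221 = 7 + 9221/2 = 9235/2 ≈ 4617.5)
J(z) = 8 + 2*z*(94 + z) (J(z) = 8 + (z + 94)*(z + z) = 8 + (94 + z)*(2*z) = 8 + 2*z*(94 + z))
U = 33295/28764 (U = -33295*(-1/28764) = 33295/28764 ≈ 1.1575)
d = -1/449200 (d = -1/(4*(11828 + (8 + 2*182**2 + 188*182))) = -1/(4*(11828 + (8 + 2*33124 + 34216))) = -1/(4*(11828 + (8 + 66248 + 34216))) = -1/(4*(11828 + 100472)) = -1/4/112300 = -1/4*1/112300 = -1/449200 ≈ -2.2262e-6)
(-7638 + d)*(y + U) = (-7638 - 1/449200)*(9235/2 + 33295/28764) = -3430989601/449200*132851065/28764 = -91162124499355013/2584157760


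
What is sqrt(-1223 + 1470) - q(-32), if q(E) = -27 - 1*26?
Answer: 53 + sqrt(247) ≈ 68.716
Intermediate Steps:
q(E) = -53 (q(E) = -27 - 26 = -53)
sqrt(-1223 + 1470) - q(-32) = sqrt(-1223 + 1470) - 1*(-53) = sqrt(247) + 53 = 53 + sqrt(247)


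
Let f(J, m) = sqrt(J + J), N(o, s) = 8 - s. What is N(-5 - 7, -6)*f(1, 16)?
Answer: 14*sqrt(2) ≈ 19.799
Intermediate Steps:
f(J, m) = sqrt(2)*sqrt(J) (f(J, m) = sqrt(2*J) = sqrt(2)*sqrt(J))
N(-5 - 7, -6)*f(1, 16) = (8 - 1*(-6))*(sqrt(2)*sqrt(1)) = (8 + 6)*(sqrt(2)*1) = 14*sqrt(2)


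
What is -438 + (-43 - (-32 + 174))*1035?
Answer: -191913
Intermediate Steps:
-438 + (-43 - (-32 + 174))*1035 = -438 + (-43 - 1*142)*1035 = -438 + (-43 - 142)*1035 = -438 - 185*1035 = -438 - 191475 = -191913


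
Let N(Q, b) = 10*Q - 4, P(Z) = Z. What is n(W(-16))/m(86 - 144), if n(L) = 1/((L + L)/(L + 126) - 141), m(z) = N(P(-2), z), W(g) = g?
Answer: 55/186504 ≈ 0.00029490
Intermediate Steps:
N(Q, b) = -4 + 10*Q
m(z) = -24 (m(z) = -4 + 10*(-2) = -4 - 20 = -24)
n(L) = 1/(-141 + 2*L/(126 + L)) (n(L) = 1/((2*L)/(126 + L) - 141) = 1/(2*L/(126 + L) - 141) = 1/(-141 + 2*L/(126 + L)))
n(W(-16))/m(86 - 144) = ((-126 - 1*(-16))/(17766 + 139*(-16)))/(-24) = ((-126 + 16)/(17766 - 2224))*(-1/24) = (-110/15542)*(-1/24) = ((1/15542)*(-110))*(-1/24) = -55/7771*(-1/24) = 55/186504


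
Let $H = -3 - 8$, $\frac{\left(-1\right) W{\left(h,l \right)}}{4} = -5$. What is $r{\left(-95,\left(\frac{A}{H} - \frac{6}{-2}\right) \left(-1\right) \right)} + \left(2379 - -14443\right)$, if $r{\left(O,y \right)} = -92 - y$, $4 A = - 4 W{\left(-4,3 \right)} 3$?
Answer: $\frac{184123}{11} \approx 16738.0$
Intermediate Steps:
$W{\left(h,l \right)} = 20$ ($W{\left(h,l \right)} = \left(-4\right) \left(-5\right) = 20$)
$H = -11$ ($H = -3 - 8 = -11$)
$A = -60$ ($A = \frac{\left(-4\right) 20 \cdot 3}{4} = \frac{\left(-80\right) 3}{4} = \frac{1}{4} \left(-240\right) = -60$)
$r{\left(-95,\left(\frac{A}{H} - \frac{6}{-2}\right) \left(-1\right) \right)} + \left(2379 - -14443\right) = \left(-92 - \left(- \frac{60}{-11} - \frac{6}{-2}\right) \left(-1\right)\right) + \left(2379 - -14443\right) = \left(-92 - \left(\left(-60\right) \left(- \frac{1}{11}\right) - -3\right) \left(-1\right)\right) + \left(2379 + 14443\right) = \left(-92 - \left(\frac{60}{11} + 3\right) \left(-1\right)\right) + 16822 = \left(-92 - \frac{93}{11} \left(-1\right)\right) + 16822 = \left(-92 - - \frac{93}{11}\right) + 16822 = \left(-92 + \frac{93}{11}\right) + 16822 = - \frac{919}{11} + 16822 = \frac{184123}{11}$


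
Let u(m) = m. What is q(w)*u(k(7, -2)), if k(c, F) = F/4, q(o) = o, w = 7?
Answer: -7/2 ≈ -3.5000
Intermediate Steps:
k(c, F) = F/4 (k(c, F) = F*(¼) = F/4)
q(w)*u(k(7, -2)) = 7*((¼)*(-2)) = 7*(-½) = -7/2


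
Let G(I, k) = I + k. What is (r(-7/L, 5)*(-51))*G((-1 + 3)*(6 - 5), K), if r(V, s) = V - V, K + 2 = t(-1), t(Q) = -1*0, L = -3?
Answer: 0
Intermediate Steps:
t(Q) = 0
K = -2 (K = -2 + 0 = -2)
r(V, s) = 0
(r(-7/L, 5)*(-51))*G((-1 + 3)*(6 - 5), K) = (0*(-51))*((-1 + 3)*(6 - 5) - 2) = 0*(2*1 - 2) = 0*(2 - 2) = 0*0 = 0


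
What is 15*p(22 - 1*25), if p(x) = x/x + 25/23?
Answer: 720/23 ≈ 31.304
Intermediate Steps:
p(x) = 48/23 (p(x) = 1 + 25*(1/23) = 1 + 25/23 = 48/23)
15*p(22 - 1*25) = 15*(48/23) = 720/23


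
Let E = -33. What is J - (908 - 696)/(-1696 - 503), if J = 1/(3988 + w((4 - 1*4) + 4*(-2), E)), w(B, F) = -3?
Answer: 847019/8763015 ≈ 0.096658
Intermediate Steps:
J = 1/3985 (J = 1/(3988 - 3) = 1/3985 ≈ 0.00025094)
J - (908 - 696)/(-1696 - 503) = 1/3985 - (908 - 696)/(-1696 - 503) = 1/3985 - 212/(-2199) = 1/3985 - 212*(-1)/2199 = 1/3985 - 1*(-212/2199) = 1/3985 + 212/2199 = 847019/8763015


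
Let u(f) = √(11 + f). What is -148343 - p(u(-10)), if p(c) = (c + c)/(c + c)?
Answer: -148344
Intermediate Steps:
p(c) = 1 (p(c) = (2*c)/((2*c)) = (2*c)*(1/(2*c)) = 1)
-148343 - p(u(-10)) = -148343 - 1*1 = -148343 - 1 = -148344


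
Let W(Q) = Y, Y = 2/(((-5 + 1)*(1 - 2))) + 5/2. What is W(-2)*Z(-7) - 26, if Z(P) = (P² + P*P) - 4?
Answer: 256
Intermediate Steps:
Z(P) = -4 + 2*P² (Z(P) = (P² + P²) - 4 = 2*P² - 4 = -4 + 2*P²)
Y = 3 (Y = 2/((-4*(-1))) + 5*(½) = 2/4 + 5/2 = 2*(¼) + 5/2 = ½ + 5/2 = 3)
W(Q) = 3
W(-2)*Z(-7) - 26 = 3*(-4 + 2*(-7)²) - 26 = 3*(-4 + 2*49) - 26 = 3*(-4 + 98) - 26 = 3*94 - 26 = 282 - 26 = 256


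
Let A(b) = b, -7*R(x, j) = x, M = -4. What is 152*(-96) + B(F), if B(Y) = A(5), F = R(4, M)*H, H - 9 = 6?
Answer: -14587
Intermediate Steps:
R(x, j) = -x/7
H = 15 (H = 9 + 6 = 15)
F = -60/7 (F = -1/7*4*15 = -4/7*15 = -60/7 ≈ -8.5714)
B(Y) = 5
152*(-96) + B(F) = 152*(-96) + 5 = -14592 + 5 = -14587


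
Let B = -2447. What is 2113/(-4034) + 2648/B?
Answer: -15852543/9871198 ≈ -1.6059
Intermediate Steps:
2113/(-4034) + 2648/B = 2113/(-4034) + 2648/(-2447) = 2113*(-1/4034) + 2648*(-1/2447) = -2113/4034 - 2648/2447 = -15852543/9871198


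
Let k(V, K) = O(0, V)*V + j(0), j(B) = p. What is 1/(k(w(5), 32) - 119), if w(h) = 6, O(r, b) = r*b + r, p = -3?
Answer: -1/122 ≈ -0.0081967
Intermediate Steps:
O(r, b) = r + b*r (O(r, b) = b*r + r = r + b*r)
j(B) = -3
k(V, K) = -3 (k(V, K) = (0*(1 + V))*V - 3 = 0*V - 3 = 0 - 3 = -3)
1/(k(w(5), 32) - 119) = 1/(-3 - 119) = 1/(-122) = -1/122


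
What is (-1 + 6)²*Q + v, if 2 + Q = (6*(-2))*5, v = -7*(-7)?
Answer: -1501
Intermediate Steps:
v = 49
Q = -62 (Q = -2 + (6*(-2))*5 = -2 - 12*5 = -2 - 60 = -62)
(-1 + 6)²*Q + v = (-1 + 6)²*(-62) + 49 = 5²*(-62) + 49 = 25*(-62) + 49 = -1550 + 49 = -1501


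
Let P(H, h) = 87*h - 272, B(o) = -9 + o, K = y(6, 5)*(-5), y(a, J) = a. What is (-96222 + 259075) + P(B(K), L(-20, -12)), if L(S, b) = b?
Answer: 161537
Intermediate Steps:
K = -30 (K = 6*(-5) = -30)
P(H, h) = -272 + 87*h
(-96222 + 259075) + P(B(K), L(-20, -12)) = (-96222 + 259075) + (-272 + 87*(-12)) = 162853 + (-272 - 1044) = 162853 - 1316 = 161537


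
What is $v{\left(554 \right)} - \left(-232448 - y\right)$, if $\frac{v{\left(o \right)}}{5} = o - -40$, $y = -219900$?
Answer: $15518$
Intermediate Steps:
$v{\left(o \right)} = 200 + 5 o$ ($v{\left(o \right)} = 5 \left(o - -40\right) = 5 \left(o + 40\right) = 5 \left(40 + o\right) = 200 + 5 o$)
$v{\left(554 \right)} - \left(-232448 - y\right) = \left(200 + 5 \cdot 554\right) - \left(-232448 - -219900\right) = \left(200 + 2770\right) - \left(-232448 + 219900\right) = 2970 - -12548 = 2970 + 12548 = 15518$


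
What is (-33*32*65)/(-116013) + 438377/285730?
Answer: 23489979367/11049464830 ≈ 2.1259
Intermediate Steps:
(-33*32*65)/(-116013) + 438377/285730 = -1056*65*(-1/116013) + 438377*(1/285730) = -68640*(-1/116013) + 438377/285730 = 22880/38671 + 438377/285730 = 23489979367/11049464830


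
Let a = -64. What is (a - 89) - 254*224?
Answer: -57049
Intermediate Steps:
(a - 89) - 254*224 = (-64 - 89) - 254*224 = -153 - 56896 = -57049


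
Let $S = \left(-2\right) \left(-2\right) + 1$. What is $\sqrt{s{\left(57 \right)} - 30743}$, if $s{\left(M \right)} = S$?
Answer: $i \sqrt{30738} \approx 175.32 i$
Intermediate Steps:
$S = 5$ ($S = 4 + 1 = 5$)
$s{\left(M \right)} = 5$
$\sqrt{s{\left(57 \right)} - 30743} = \sqrt{5 - 30743} = \sqrt{-30738} = i \sqrt{30738}$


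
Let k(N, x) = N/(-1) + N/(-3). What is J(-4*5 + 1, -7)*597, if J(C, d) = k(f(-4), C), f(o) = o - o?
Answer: 0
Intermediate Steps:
f(o) = 0
k(N, x) = -4*N/3 (k(N, x) = N*(-1) + N*(-⅓) = -N - N/3 = -4*N/3)
J(C, d) = 0 (J(C, d) = -4/3*0 = 0)
J(-4*5 + 1, -7)*597 = 0*597 = 0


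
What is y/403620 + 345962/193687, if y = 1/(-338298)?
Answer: 47238979544893433/26446766497908120 ≈ 1.7862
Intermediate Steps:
y = -1/338298 ≈ -2.9560e-6
y/403620 + 345962/193687 = -1/338298/403620 + 345962/193687 = -1/338298*1/403620 + 345962*(1/193687) = -1/136543838760 + 345962/193687 = 47238979544893433/26446766497908120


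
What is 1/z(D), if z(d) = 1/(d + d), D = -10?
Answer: -20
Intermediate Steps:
z(d) = 1/(2*d)
1/z(D) = 1/((1/2)/(-10)) = 1/((1/2)*(-1/10)) = 1/(-1/20) = -20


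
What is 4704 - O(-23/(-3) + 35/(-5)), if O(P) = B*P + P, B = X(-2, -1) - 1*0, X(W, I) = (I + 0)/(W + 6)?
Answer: 9407/2 ≈ 4703.5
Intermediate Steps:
X(W, I) = I/(6 + W)
B = -¼ (B = -1/(6 - 2) - 1*0 = -1/4 + 0 = -1*¼ + 0 = -¼ + 0 = -¼ ≈ -0.25000)
O(P) = 3*P/4 (O(P) = -P/4 + P = 3*P/4)
4704 - O(-23/(-3) + 35/(-5)) = 4704 - 3*(-23/(-3) + 35/(-5))/4 = 4704 - 3*(-23*(-⅓) + 35*(-⅕))/4 = 4704 - 3*(23/3 - 7)/4 = 4704 - 3*2/(4*3) = 4704 - 1*½ = 4704 - ½ = 9407/2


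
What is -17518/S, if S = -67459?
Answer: 17518/67459 ≈ 0.25968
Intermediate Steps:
-17518/S = -17518/(-67459) = -17518*(-1/67459) = 17518/67459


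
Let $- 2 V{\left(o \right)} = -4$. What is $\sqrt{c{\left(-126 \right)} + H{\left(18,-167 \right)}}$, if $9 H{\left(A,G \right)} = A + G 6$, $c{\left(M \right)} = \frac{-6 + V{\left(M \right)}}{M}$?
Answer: $\frac{i \sqrt{48202}}{21} \approx 10.455 i$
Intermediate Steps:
$V{\left(o \right)} = 2$ ($V{\left(o \right)} = \left(- \frac{1}{2}\right) \left(-4\right) = 2$)
$c{\left(M \right)} = - \frac{4}{M}$ ($c{\left(M \right)} = \frac{-6 + 2}{M} = - \frac{4}{M}$)
$H{\left(A,G \right)} = \frac{A}{9} + \frac{2 G}{3}$ ($H{\left(A,G \right)} = \frac{A + G 6}{9} = \frac{A + 6 G}{9} = \frac{A}{9} + \frac{2 G}{3}$)
$\sqrt{c{\left(-126 \right)} + H{\left(18,-167 \right)}} = \sqrt{- \frac{4}{-126} + \left(\frac{1}{9} \cdot 18 + \frac{2}{3} \left(-167\right)\right)} = \sqrt{\left(-4\right) \left(- \frac{1}{126}\right) + \left(2 - \frac{334}{3}\right)} = \sqrt{\frac{2}{63} - \frac{328}{3}} = \sqrt{- \frac{6886}{63}} = \frac{i \sqrt{48202}}{21}$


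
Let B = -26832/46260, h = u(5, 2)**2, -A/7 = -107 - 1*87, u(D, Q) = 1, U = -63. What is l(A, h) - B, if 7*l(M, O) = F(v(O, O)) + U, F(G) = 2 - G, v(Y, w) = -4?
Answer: -204083/26985 ≈ -7.5628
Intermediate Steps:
A = 1358 (A = -7*(-107 - 1*87) = -7*(-107 - 87) = -7*(-194) = 1358)
h = 1 (h = 1**2 = 1)
B = -2236/3855 (B = -26832*1/46260 = -2236/3855 ≈ -0.58003)
l(M, O) = -57/7 (l(M, O) = ((2 - 1*(-4)) - 63)/7 = ((2 + 4) - 63)/7 = (6 - 63)/7 = (1/7)*(-57) = -57/7)
l(A, h) - B = -57/7 - 1*(-2236/3855) = -57/7 + 2236/3855 = -204083/26985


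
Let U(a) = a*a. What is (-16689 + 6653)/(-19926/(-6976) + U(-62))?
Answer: -35005568/13417835 ≈ -2.6089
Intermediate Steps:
U(a) = a²
(-16689 + 6653)/(-19926/(-6976) + U(-62)) = (-16689 + 6653)/(-19926/(-6976) + (-62)²) = -10036/(-19926*(-1/6976) + 3844) = -10036/(9963/3488 + 3844) = -10036/13417835/3488 = -10036*3488/13417835 = -35005568/13417835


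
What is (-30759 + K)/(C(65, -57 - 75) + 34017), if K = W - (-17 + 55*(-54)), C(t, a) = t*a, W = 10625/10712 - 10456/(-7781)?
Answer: -2314603521787/2120175781464 ≈ -1.0917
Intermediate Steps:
W = 194677797/83350072 (W = 10625*(1/10712) - 10456*(-1/7781) = 10625/10712 + 10456/7781 = 194677797/83350072 ≈ 2.3357)
C(t, a) = a*t
K = 249161342861/83350072 (K = 194677797/83350072 - (-17 + 55*(-54)) = 194677797/83350072 - (-17 - 2970) = 194677797/83350072 - 1*(-2987) = 194677797/83350072 + 2987 = 249161342861/83350072 ≈ 2989.3)
(-30759 + K)/(C(65, -57 - 75) + 34017) = (-30759 + 249161342861/83350072)/((-57 - 75)*65 + 34017) = -2314603521787/(83350072*(-132*65 + 34017)) = -2314603521787/(83350072*(-8580 + 34017)) = -2314603521787/83350072/25437 = -2314603521787/83350072*1/25437 = -2314603521787/2120175781464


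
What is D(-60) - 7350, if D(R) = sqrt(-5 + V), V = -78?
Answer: -7350 + I*sqrt(83) ≈ -7350.0 + 9.1104*I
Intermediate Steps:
D(R) = I*sqrt(83) (D(R) = sqrt(-5 - 78) = sqrt(-83) = I*sqrt(83))
D(-60) - 7350 = I*sqrt(83) - 7350 = -7350 + I*sqrt(83)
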